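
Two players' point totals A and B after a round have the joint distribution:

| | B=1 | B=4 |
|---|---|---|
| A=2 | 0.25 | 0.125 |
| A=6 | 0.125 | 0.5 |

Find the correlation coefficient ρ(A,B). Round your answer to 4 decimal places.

E[A] = 4.5,  E[B] = 2.875
E[AB] = 14.25
Cov(A,B) = E[AB] − E[A]E[B] = 14.25 − (4.5)(2.875) = 1.3125
Var(A) = 3.75,  Var(B) = 2.109375
ρ = 1.3125 / √(3.75·2.109375) ≈ 0.4667

0.4667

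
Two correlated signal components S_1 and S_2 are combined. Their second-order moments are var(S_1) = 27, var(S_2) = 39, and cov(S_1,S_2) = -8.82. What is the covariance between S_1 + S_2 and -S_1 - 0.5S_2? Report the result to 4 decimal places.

-33.2700

cov(S_1 + S_2, -S_1 - 0.5S_2) = (1)(-1)var(S_1) + (1)(-0.5)var(S_2) + [(1)(-0.5) + (1)(-1)]cov(S_1,S_2)
= -1·27 + -0.5·39 + -1.5·-8.82 = -33.27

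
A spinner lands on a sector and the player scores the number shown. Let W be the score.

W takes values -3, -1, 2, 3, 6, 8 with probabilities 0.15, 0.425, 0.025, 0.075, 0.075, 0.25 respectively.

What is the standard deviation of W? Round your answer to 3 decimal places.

4.222

E[W] = (-3)(0.15) + (-1)(0.425) + (2)(0.025) + (3)(0.075) + (6)(0.075) + (8)(0.25) = 1.85
E[W²] = (-3)²(0.15) + (-1)²(0.425) + (2)²(0.025) + (3)²(0.075) + (6)²(0.075) + (8)²(0.25) = 21.25
Var(W) = E[W²] − (E[W])² = 21.25 − (1.85)² = 17.8275
SD(W) = √17.8275 ≈ 4.222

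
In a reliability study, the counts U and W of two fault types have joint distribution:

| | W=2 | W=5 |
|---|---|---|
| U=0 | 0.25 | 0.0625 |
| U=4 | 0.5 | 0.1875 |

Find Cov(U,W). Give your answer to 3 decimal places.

E[U] = 2.75,  E[W] = 2.75
E[UW] = 7.75
Cov(U,W) = E[UW] − E[U]E[W] = 7.75 − (2.75)(2.75) = 0.1875

0.188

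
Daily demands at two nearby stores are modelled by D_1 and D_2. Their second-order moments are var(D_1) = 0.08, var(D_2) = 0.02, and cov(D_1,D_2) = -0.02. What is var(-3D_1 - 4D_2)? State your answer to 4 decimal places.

var(-3D_1 - 4D_2) = (-3)²·var(D_1) + (-4)²·var(D_2) + 2·(-3)·(-4)·cov(D_1,D_2)
= 9·0.08 + 16·0.02 + 24·-0.02 = 0.56

0.5600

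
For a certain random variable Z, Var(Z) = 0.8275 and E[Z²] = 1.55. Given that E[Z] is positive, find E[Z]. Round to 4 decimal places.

(E[Z])² = E[Z²] − Var(Z) = 1.55 − 0.8275 = 0.7225
E[Z] = √0.7225 = 0.85

0.8500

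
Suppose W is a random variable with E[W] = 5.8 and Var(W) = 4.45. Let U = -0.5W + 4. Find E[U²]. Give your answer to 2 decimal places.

2.32

E[-0.5W + 4] = -0.5·5.8 + 4 = 1.1
Var(-0.5W + 4) = (-0.5)²·4.45 = 1.1125
E[U²] = Var(U) + (E[U])² = 1.1125 + (1.1)² = 2.3225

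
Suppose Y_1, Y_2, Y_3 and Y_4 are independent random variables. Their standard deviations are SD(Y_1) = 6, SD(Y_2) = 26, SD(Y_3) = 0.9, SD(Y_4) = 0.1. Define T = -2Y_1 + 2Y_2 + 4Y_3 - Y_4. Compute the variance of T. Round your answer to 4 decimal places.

V(Y_1) = 36, V(Y_2) = 676, V(Y_3) = 0.81, V(Y_4) = 0.01
By independence, V(T) = (-2)²V(Y_1) + (2)²V(Y_2) + (4)²V(Y_3) + (-1)²V(Y_4)
= (-2)²·36 + (2)²·676 + (4)²·0.81 + (-1)²·0.01 = 2860.97

2860.9700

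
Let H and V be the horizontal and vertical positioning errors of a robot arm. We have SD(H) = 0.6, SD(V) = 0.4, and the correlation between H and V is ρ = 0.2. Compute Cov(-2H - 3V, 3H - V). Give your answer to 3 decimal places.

-2.016

var(H) = (0.6)² = 0.36;  var(V) = (0.4)² = 0.16
Cov(H,V) = ρ·SD(H)·SD(V) = 0.2·0.6·0.4 = 0.048
Cov(-2H - 3V, 3H - V) = (-2)(3)var(H) + (-3)(-1)var(V) + [(-2)(-1) + (-3)(3)]Cov(H,V)
= -6·0.36 + 3·0.16 + -7·0.048 = -2.016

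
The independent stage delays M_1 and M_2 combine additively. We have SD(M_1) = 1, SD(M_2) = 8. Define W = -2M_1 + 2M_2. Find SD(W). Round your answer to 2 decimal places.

Var(M_1) = 1, Var(M_2) = 64
By independence, Var(W) = (-2)²Var(M_1) + (2)²Var(M_2)
= (-2)²·1 + (2)²·64 = 260
SD(W) = √260 ≈ 16.12

16.12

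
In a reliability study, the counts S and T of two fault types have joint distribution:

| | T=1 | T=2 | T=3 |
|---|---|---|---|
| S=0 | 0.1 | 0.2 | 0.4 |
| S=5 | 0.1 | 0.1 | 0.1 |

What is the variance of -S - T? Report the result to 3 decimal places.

E[S] = 1.5,  E[T] = 2.3,  E[ST] = 3
var(S) = 7.5 − (1.5)² = 5.25;  var(T) = 5.9 − (2.3)² = 0.61
cov(S,T) = 3 − (1.5)(2.3) = -0.45
var(-S - T) = (-1)²·5.25 + (-1)²·0.61 + 2·(-1)·(-1)·-0.45 = 4.96

4.960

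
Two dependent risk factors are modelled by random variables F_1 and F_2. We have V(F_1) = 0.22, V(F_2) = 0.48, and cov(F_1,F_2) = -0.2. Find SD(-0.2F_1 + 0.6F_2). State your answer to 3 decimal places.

V(-0.2F_1 + 0.6F_2) = (-0.2)²·V(F_1) + (0.6)²·V(F_2) + 2·(-0.2)·(0.6)·cov(F_1,F_2)
= 0.04·0.22 + 0.36·0.48 + -0.24·-0.2 = 0.2296
SD(-0.2F_1 + 0.6F_2) = √0.2296 ≈ 0.479

0.479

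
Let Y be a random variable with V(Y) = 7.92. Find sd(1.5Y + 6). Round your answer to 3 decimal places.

4.221

V(1.5Y + 6) = (1.5)²·7.92 = 17.82
sd(1.5Y + 6) = √17.82 ≈ 4.221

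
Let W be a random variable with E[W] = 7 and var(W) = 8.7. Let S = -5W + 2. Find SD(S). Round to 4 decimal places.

14.7479

var(-5W + 2) = (-5)²·8.7 = 217.5
SD(S) = √217.5 ≈ 14.7479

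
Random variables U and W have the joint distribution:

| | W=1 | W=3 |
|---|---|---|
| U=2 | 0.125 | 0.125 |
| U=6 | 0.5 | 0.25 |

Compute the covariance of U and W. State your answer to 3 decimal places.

-0.250

E[U] = 5,  E[W] = 1.75
E[UW] = 8.5
Cov(U,W) = E[UW] − E[U]E[W] = 8.5 − (5)(1.75) = -0.25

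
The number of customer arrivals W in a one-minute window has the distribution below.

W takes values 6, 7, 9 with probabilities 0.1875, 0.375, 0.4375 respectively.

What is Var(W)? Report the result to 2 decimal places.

E[W] = (6)(0.1875) + (7)(0.375) + (9)(0.4375) = 7.6875
E[W²] = (6)²(0.1875) + (7)²(0.375) + (9)²(0.4375) = 60.5625
Var(W) = E[W²] − (E[W])² = 60.5625 − (7.6875)² = 1.46484375

1.46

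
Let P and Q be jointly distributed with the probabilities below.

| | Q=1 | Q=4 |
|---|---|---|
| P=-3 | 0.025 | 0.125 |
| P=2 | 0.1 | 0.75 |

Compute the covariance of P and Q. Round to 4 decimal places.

E[P] = 1.25,  E[Q] = 3.625
E[PQ] = 4.625
Cov(P,Q) = E[PQ] − E[P]E[Q] = 4.625 − (1.25)(3.625) = 0.09375

0.0938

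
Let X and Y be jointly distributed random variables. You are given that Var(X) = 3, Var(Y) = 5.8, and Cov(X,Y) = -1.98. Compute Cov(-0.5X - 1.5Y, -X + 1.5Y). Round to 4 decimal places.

-13.0350

Cov(-0.5X - 1.5Y, -X + 1.5Y) = (-0.5)(-1)Var(X) + (-1.5)(1.5)Var(Y) + [(-0.5)(1.5) + (-1.5)(-1)]Cov(X,Y)
= 0.5·3 + -2.25·5.8 + 0.75·-1.98 = -13.035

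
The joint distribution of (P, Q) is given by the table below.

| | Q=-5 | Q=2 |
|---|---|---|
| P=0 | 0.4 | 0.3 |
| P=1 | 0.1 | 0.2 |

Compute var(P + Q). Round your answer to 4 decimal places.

13.1600

E[P] = 0.3,  E[Q] = -1.5,  E[PQ] = -0.1
var(P) = 0.3 − (0.3)² = 0.21;  var(Q) = 14.5 − (-1.5)² = 12.25
Cov(P,Q) = -0.1 − (0.3)(-1.5) = 0.35
var(P + Q) = (1)²·0.21 + (1)²·12.25 + 2·(1)·(1)·0.35 = 13.16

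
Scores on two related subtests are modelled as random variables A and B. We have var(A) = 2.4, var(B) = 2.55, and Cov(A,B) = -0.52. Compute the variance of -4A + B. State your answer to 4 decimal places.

var(-4A + B) = (-4)²·var(A) + (1)²·var(B) + 2·(-4)·(1)·Cov(A,B)
= 16·2.4 + 1·2.55 + -8·-0.52 = 45.11

45.1100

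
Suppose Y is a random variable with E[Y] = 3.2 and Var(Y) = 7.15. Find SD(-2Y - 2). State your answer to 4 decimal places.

5.3479

Var(-2Y - 2) = (-2)²·7.15 = 28.6
SD(-2Y - 2) = √28.6 ≈ 5.3479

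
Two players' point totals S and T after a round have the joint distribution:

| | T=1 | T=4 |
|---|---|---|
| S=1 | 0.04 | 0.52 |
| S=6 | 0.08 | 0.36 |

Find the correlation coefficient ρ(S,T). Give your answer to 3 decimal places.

E[S] = 3.2,  E[T] = 3.64
E[ST] = 11.24
Cov(S,T) = E[ST] − E[S]E[T] = 11.24 − (3.2)(3.64) = -0.408
V(S) = 6.16,  V(T) = 0.9504
ρ = -0.408 / √(6.16·0.9504) ≈ -0.169

-0.169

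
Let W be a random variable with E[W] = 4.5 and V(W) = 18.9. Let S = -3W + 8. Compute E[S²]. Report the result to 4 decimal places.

E[-3W + 8] = -3·4.5 + 8 = -5.5
V(-3W + 8) = (-3)²·18.9 = 170.1
E[S²] = V(S) + (E[S])² = 170.1 + (-5.5)² = 200.35

200.3500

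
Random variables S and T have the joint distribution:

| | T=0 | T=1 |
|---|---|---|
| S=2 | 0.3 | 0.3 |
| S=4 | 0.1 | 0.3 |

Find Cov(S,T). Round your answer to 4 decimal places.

0.1200

E[S] = 2.8,  E[T] = 0.6
E[ST] = 1.8
Cov(S,T) = E[ST] − E[S]E[T] = 1.8 − (2.8)(0.6) = 0.12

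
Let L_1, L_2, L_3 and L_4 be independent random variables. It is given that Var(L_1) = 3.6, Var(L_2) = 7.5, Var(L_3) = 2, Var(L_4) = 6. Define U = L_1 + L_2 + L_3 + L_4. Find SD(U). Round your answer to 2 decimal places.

4.37

By independence, Var(U) = (1)²Var(L_1) + (1)²Var(L_2) + (1)²Var(L_3) + (1)²Var(L_4)
= (1)²·3.6 + (1)²·7.5 + (1)²·2 + (1)²·6 = 19.1
SD(U) = √19.1 ≈ 4.37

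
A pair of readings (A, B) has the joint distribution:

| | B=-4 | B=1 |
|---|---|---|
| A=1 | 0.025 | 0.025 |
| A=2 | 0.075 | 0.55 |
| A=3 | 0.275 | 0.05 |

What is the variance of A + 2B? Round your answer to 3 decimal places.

20.799

E[A] = 2.275,  E[B] = -0.875,  E[AB] = -2.725
Var(A) = 5.475 − (2.275)² = 0.299375;  Var(B) = 6.625 − (-0.875)² = 5.859375
cov(A,B) = -2.725 − (2.275)(-0.875) = -0.734375
Var(A + 2B) = (1)²·0.299375 + (2)²·5.859375 + 2·(1)·(2)·-0.734375 = 20.799375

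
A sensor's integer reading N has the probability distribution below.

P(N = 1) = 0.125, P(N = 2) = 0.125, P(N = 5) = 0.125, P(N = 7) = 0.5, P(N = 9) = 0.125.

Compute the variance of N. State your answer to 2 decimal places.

6.73

E[N] = (1)(0.125) + (2)(0.125) + (5)(0.125) + (7)(0.5) + (9)(0.125) = 5.625
E[N²] = (1)²(0.125) + (2)²(0.125) + (5)²(0.125) + (7)²(0.5) + (9)²(0.125) = 38.375
var(N) = E[N²] − (E[N])² = 38.375 − (5.625)² = 6.734375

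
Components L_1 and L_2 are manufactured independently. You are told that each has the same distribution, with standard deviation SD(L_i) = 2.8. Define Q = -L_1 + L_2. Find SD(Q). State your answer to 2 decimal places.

Var(L_i) = (2.8)² = 7.84
By independence, Var(Q) = (-1)²Var(L_1) + (1)²Var(L_2)
= (-1)²·7.84 + (1)²·7.84 = 15.68
SD(Q) = √15.68 ≈ 3.96

3.96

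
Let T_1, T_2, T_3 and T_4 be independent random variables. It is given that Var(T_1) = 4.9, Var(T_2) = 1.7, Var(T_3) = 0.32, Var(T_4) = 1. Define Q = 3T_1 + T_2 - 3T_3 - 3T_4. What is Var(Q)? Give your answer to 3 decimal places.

57.680

By independence, Var(Q) = (3)²Var(T_1) + (1)²Var(T_2) + (-3)²Var(T_3) + (-3)²Var(T_4)
= (3)²·4.9 + (1)²·1.7 + (-3)²·0.32 + (-3)²·1 = 57.68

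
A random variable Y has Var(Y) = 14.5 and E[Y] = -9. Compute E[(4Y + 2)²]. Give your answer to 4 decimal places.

1388.0000

E[4Y + 2] = 4·-9 + 2 = -34
Var(4Y + 2) = (4)²·14.5 = 232
E[(4Y + 2)²] = Var((4Y + 2)) + (E[(4Y + 2)])² = 232 + (-34)² = 1388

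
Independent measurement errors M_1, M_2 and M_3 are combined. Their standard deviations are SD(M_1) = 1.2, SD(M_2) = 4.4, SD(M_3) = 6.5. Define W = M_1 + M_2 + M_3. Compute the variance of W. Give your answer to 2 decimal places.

63.05

Var(M_1) = 1.44, Var(M_2) = 19.36, Var(M_3) = 42.25
By independence, Var(W) = (1)²Var(M_1) + (1)²Var(M_2) + (1)²Var(M_3)
= (1)²·1.44 + (1)²·19.36 + (1)²·42.25 = 63.05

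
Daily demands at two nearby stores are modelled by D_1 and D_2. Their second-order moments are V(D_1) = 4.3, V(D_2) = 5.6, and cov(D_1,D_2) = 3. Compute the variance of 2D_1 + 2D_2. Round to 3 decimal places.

V(2D_1 + 2D_2) = (2)²·V(D_1) + (2)²·V(D_2) + 2·(2)·(2)·cov(D_1,D_2)
= 4·4.3 + 4·5.6 + 8·3 = 63.6

63.600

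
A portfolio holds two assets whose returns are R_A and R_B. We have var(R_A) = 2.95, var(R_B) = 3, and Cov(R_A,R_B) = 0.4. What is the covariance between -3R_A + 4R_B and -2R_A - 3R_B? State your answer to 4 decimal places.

Cov(-3R_A + 4R_B, -2R_A - 3R_B) = (-3)(-2)var(R_A) + (4)(-3)var(R_B) + [(-3)(-3) + (4)(-2)]Cov(R_A,R_B)
= 6·2.95 + -12·3 + 1·0.4 = -17.9

-17.9000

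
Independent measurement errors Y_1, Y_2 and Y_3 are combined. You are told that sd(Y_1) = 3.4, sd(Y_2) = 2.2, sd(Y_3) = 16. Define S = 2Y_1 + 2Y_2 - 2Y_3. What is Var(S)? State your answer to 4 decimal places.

1089.6000

Var(Y_1) = 11.56, Var(Y_2) = 4.84, Var(Y_3) = 256
By independence, Var(S) = (2)²Var(Y_1) + (2)²Var(Y_2) + (-2)²Var(Y_3)
= (2)²·11.56 + (2)²·4.84 + (-2)²·256 = 1089.6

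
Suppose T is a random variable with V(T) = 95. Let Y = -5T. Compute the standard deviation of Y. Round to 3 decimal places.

48.734

V(-5T) = (-5)²·95 = 2375
sd(Y) = √2375 ≈ 48.734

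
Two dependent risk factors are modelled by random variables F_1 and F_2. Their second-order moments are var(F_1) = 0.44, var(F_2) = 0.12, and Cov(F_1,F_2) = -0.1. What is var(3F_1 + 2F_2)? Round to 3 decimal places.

var(3F_1 + 2F_2) = (3)²·var(F_1) + (2)²·var(F_2) + 2·(3)·(2)·Cov(F_1,F_2)
= 9·0.44 + 4·0.12 + 12·-0.1 = 3.24

3.240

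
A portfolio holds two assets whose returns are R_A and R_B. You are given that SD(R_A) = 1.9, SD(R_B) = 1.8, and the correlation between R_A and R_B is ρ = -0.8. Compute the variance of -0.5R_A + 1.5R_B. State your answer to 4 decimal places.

12.2965

V(R_A) = (1.9)² = 3.61;  V(R_B) = (1.8)² = 3.24
Cov(R_A,R_B) = ρ·SD(R_A)·SD(R_B) = -0.8·1.9·1.8 = -2.736
V(-0.5R_A + 1.5R_B) = (-0.5)²·V(R_A) + (1.5)²·V(R_B) + 2·(-0.5)·(1.5)·Cov(R_A,R_B)
= 0.25·3.61 + 2.25·3.24 + -1.5·-2.736 = 12.2965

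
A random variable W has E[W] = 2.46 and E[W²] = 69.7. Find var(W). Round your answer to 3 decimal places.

63.648

var(W) = 69.7 − (2.46)² = 63.6484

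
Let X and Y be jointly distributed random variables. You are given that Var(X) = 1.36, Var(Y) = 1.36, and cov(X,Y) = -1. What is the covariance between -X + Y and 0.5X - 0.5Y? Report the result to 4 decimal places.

-2.3600

cov(-X + Y, 0.5X - 0.5Y) = (-1)(0.5)Var(X) + (1)(-0.5)Var(Y) + [(-1)(-0.5) + (1)(0.5)]cov(X,Y)
= -0.5·1.36 + -0.5·1.36 + 1·-1 = -2.36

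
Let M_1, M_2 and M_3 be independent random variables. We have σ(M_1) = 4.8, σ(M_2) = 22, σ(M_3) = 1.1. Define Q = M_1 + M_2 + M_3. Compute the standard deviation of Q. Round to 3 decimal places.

var(M_1) = 23.04, var(M_2) = 484, var(M_3) = 1.21
By independence, var(Q) = (1)²var(M_1) + (1)²var(M_2) + (1)²var(M_3)
= (1)²·23.04 + (1)²·484 + (1)²·1.21 = 508.25
σ(Q) = √508.25 ≈ 22.544

22.544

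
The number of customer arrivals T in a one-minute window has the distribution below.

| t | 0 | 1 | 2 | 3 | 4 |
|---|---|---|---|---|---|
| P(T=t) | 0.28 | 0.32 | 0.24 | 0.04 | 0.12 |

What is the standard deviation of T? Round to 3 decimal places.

1.265

E[T] = (0)(0.28) + (1)(0.32) + (2)(0.24) + (3)(0.04) + (4)(0.12) = 1.4
E[T²] = (0)²(0.28) + (1)²(0.32) + (2)²(0.24) + (3)²(0.04) + (4)²(0.12) = 3.56
V(T) = E[T²] − (E[T])² = 3.56 − (1.4)² = 1.6
SD(T) = √1.6 ≈ 1.265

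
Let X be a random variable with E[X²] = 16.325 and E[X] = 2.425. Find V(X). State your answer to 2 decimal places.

10.44

V(X) = 16.325 − (2.425)² = 10.444375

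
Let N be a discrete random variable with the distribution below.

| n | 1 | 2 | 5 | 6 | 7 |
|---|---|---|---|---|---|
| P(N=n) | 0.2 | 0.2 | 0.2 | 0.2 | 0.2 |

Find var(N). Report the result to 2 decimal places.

E[N] = (1)(0.2) + (2)(0.2) + (5)(0.2) + (6)(0.2) + (7)(0.2) = 4.2
E[N²] = (1)²(0.2) + (2)²(0.2) + (5)²(0.2) + (6)²(0.2) + (7)²(0.2) = 23
var(N) = E[N²] − (E[N])² = 23 − (4.2)² = 5.36

5.36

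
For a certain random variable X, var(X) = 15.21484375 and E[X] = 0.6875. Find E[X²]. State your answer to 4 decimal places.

E[X²] = var(X) + (E[X])² = 15.21484375 + (0.6875)² = 15.6875

15.6875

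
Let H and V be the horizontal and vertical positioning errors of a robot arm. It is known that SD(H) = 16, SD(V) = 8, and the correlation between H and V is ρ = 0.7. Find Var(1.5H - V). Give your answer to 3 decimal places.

371.200

Var(H) = (16)² = 256;  Var(V) = (8)² = 64
cov(H,V) = ρ·SD(H)·SD(V) = 0.7·16·8 = 89.6
Var(1.5H - V) = (1.5)²·Var(H) + (-1)²·Var(V) + 2·(1.5)·(-1)·cov(H,V)
= 2.25·256 + 1·64 + -3·89.6 = 371.2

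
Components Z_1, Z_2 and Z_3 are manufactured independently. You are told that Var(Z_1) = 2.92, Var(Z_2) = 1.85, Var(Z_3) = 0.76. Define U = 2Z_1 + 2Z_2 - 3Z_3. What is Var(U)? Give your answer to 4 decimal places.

25.9200

By independence, Var(U) = (2)²Var(Z_1) + (2)²Var(Z_2) + (-3)²Var(Z_3)
= (2)²·2.92 + (2)²·1.85 + (-3)²·0.76 = 25.92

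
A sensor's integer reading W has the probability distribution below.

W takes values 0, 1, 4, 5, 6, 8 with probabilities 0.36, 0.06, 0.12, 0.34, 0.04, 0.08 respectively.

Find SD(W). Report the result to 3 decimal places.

E[W] = (0)(0.36) + (1)(0.06) + (4)(0.12) + (5)(0.34) + (6)(0.04) + (8)(0.08) = 3.12
E[W²] = (0)²(0.36) + (1)²(0.06) + (4)²(0.12) + (5)²(0.34) + (6)²(0.04) + (8)²(0.08) = 17.04
Var(W) = E[W²] − (E[W])² = 17.04 − (3.12)² = 7.3056
SD(W) = √7.3056 ≈ 2.703

2.703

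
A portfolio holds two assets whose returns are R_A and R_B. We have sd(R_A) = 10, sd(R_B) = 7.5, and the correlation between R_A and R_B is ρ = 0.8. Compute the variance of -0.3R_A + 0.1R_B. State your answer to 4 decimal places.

var(R_A) = (10)² = 100;  var(R_B) = (7.5)² = 56.25
Cov(R_A,R_B) = ρ·sd(R_A)·sd(R_B) = 0.8·10·7.5 = 60
var(-0.3R_A + 0.1R_B) = (-0.3)²·var(R_A) + (0.1)²·var(R_B) + 2·(-0.3)·(0.1)·Cov(R_A,R_B)
= 0.09·100 + 0.01·56.25 + -0.06·60 = 5.9625

5.9625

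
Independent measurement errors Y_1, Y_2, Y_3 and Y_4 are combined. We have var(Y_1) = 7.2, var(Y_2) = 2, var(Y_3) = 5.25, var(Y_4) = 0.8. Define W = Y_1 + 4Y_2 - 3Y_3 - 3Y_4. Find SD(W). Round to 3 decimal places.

9.677

By independence, var(W) = (1)²var(Y_1) + (4)²var(Y_2) + (-3)²var(Y_3) + (-3)²var(Y_4)
= (1)²·7.2 + (4)²·2 + (-3)²·5.25 + (-3)²·0.8 = 93.65
SD(W) = √93.65 ≈ 9.677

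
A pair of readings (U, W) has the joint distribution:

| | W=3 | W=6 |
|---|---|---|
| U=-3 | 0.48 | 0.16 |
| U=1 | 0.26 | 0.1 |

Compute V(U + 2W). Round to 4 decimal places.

10.9200

E[U] = -1.56,  E[W] = 3.78,  E[UW] = -5.82
V(U) = 6.12 − (-1.56)² = 3.6864;  V(W) = 16.02 − (3.78)² = 1.7316
cov(U,W) = -5.82 − (-1.56)(3.78) = 0.0768
V(U + 2W) = (1)²·3.6864 + (2)²·1.7316 + 2·(1)·(2)·0.0768 = 10.92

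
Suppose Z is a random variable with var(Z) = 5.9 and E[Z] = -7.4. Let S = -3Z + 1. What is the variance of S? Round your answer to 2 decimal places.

53.10

var(-3Z + 1) = (-3)²·var(Z) = 9·5.9 = 53.1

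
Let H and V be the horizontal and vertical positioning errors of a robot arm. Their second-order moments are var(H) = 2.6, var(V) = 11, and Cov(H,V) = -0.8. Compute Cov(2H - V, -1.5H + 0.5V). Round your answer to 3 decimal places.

-15.300

Cov(2H - V, -1.5H + 0.5V) = (2)(-1.5)var(H) + (-1)(0.5)var(V) + [(2)(0.5) + (-1)(-1.5)]Cov(H,V)
= -3·2.6 + -0.5·11 + 2.5·-0.8 = -15.3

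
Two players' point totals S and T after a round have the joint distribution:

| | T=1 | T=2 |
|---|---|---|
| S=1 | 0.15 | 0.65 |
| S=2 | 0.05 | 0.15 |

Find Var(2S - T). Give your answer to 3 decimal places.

0.840

E[S] = 1.2,  E[T] = 1.8,  E[ST] = 2.15
Var(S) = 1.6 − (1.2)² = 0.16;  Var(T) = 3.4 − (1.8)² = 0.16
Cov(S,T) = 2.15 − (1.2)(1.8) = -0.01
Var(2S - T) = (2)²·0.16 + (-1)²·0.16 + 2·(2)·(-1)·-0.01 = 0.84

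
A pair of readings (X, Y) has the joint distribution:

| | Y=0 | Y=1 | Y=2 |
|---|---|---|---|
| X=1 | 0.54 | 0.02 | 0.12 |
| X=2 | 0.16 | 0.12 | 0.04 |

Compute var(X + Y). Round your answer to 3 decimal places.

0.892

E[X] = 1.32,  E[Y] = 0.46,  E[XY] = 0.66
var(X) = 1.96 − (1.32)² = 0.2176;  var(Y) = 0.78 − (0.46)² = 0.5684
Cov(X,Y) = 0.66 − (1.32)(0.46) = 0.0528
var(X + Y) = (1)²·0.2176 + (1)²·0.5684 + 2·(1)·(1)·0.0528 = 0.8916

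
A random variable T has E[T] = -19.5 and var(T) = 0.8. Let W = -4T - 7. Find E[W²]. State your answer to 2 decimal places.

5053.80

E[-4T - 7] = -4·-19.5 − 7 = 71
var(-4T - 7) = (-4)²·0.8 = 12.8
E[W²] = var(W) + (E[W])² = 12.8 + (71)² = 5053.8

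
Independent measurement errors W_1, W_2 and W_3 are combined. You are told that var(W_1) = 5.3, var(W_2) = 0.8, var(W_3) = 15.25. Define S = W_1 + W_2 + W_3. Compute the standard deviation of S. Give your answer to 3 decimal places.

4.621

By independence, var(S) = (1)²var(W_1) + (1)²var(W_2) + (1)²var(W_3)
= (1)²·5.3 + (1)²·0.8 + (1)²·15.25 = 21.35
SD(S) = √21.35 ≈ 4.621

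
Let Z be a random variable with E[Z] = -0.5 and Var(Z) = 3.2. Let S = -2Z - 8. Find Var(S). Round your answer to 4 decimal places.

12.8000

Var(-2Z - 8) = (-2)²·Var(Z) = 4·3.2 = 12.8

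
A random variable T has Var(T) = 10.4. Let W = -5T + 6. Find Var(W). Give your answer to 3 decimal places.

Var(-5T + 6) = (-5)²·Var(T) = 25·10.4 = 260

260.000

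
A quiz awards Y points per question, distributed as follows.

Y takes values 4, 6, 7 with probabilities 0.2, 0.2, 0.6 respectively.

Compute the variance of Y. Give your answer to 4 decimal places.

1.3600

E[Y] = (4)(0.2) + (6)(0.2) + (7)(0.6) = 6.2
E[Y²] = (4)²(0.2) + (6)²(0.2) + (7)²(0.6) = 39.8
V(Y) = E[Y²] − (E[Y])² = 39.8 − (6.2)² = 1.36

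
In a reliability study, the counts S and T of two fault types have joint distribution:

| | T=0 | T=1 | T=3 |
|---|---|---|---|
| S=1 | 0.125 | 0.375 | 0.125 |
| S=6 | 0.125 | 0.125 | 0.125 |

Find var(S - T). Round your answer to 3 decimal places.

E[S] = 2.875,  E[T] = 1.25,  E[ST] = 3.75
var(S) = 14.125 − (2.875)² = 5.859375;  var(T) = 2.75 − (1.25)² = 1.1875
cov(S,T) = 3.75 − (2.875)(1.25) = 0.15625
var(S - T) = (1)²·5.859375 + (-1)²·1.1875 + 2·(1)·(-1)·0.15625 = 6.734375

6.734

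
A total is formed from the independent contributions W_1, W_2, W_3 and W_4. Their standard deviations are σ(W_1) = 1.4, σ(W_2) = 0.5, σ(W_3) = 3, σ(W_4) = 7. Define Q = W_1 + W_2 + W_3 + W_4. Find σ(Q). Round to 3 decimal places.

7.760

Var(W_1) = 1.96, Var(W_2) = 0.25, Var(W_3) = 9, Var(W_4) = 49
By independence, Var(Q) = (1)²Var(W_1) + (1)²Var(W_2) + (1)²Var(W_3) + (1)²Var(W_4)
= (1)²·1.96 + (1)²·0.25 + (1)²·9 + (1)²·49 = 60.21
σ(Q) = √60.21 ≈ 7.760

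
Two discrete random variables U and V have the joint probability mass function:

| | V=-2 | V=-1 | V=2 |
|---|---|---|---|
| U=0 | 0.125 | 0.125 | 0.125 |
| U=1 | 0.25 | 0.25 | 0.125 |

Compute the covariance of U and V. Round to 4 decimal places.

-0.1094

E[U] = 0.625,  E[V] = -0.625
E[UV] = -0.5
Cov(U,V) = E[UV] − E[U]E[V] = -0.5 − (0.625)(-0.625) = -0.109375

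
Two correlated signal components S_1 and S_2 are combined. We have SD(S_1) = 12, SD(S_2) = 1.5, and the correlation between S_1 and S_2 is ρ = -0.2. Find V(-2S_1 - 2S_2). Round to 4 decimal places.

V(S_1) = (12)² = 144;  V(S_2) = (1.5)² = 2.25
Cov(S_1,S_2) = ρ·SD(S_1)·SD(S_2) = -0.2·12·1.5 = -3.6
V(-2S_1 - 2S_2) = (-2)²·V(S_1) + (-2)²·V(S_2) + 2·(-2)·(-2)·Cov(S_1,S_2)
= 4·144 + 4·2.25 + 8·-3.6 = 556.2

556.2000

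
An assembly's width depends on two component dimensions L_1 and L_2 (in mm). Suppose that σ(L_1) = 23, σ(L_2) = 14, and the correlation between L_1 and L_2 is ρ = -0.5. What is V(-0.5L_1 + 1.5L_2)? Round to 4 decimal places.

814.7500

V(L_1) = (23)² = 529;  V(L_2) = (14)² = 196
Cov(L_1,L_2) = ρ·σ(L_1)·σ(L_2) = -0.5·23·14 = -161
V(-0.5L_1 + 1.5L_2) = (-0.5)²·V(L_1) + (1.5)²·V(L_2) + 2·(-0.5)·(1.5)·Cov(L_1,L_2)
= 0.25·529 + 2.25·196 + -1.5·-161 = 814.75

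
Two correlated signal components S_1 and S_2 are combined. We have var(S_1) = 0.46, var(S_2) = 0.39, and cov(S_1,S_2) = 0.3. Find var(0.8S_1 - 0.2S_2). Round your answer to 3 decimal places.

0.214

var(0.8S_1 - 0.2S_2) = (0.8)²·var(S_1) + (-0.2)²·var(S_2) + 2·(0.8)·(-0.2)·cov(S_1,S_2)
= 0.64·0.46 + 0.04·0.39 + -0.32·0.3 = 0.214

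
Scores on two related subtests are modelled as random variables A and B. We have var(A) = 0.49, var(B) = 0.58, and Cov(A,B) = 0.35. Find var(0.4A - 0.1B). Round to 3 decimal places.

0.056

var(0.4A - 0.1B) = (0.4)²·var(A) + (-0.1)²·var(B) + 2·(0.4)·(-0.1)·Cov(A,B)
= 0.16·0.49 + 0.01·0.58 + -0.08·0.35 = 0.0562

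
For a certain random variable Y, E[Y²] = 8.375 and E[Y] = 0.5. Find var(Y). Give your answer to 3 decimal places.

var(Y) = 8.375 − (0.5)² = 8.125

8.125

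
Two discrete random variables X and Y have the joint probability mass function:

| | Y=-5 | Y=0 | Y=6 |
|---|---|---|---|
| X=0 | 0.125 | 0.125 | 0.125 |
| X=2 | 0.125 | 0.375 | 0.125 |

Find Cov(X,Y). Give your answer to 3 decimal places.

-0.063

E[X] = 1.25,  E[Y] = 0.25
E[XY] = 0.25
Cov(X,Y) = E[XY] − E[X]E[Y] = 0.25 − (1.25)(0.25) = -0.0625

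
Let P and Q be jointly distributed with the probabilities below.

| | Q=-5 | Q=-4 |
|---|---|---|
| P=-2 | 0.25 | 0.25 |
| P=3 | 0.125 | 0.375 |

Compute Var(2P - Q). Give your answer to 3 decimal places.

23.984

E[P] = 0.5,  E[Q] = -4.375,  E[PQ] = -1.875
Var(P) = 6.5 − (0.5)² = 6.25;  Var(Q) = 19.375 − (-4.375)² = 0.234375
cov(P,Q) = -1.875 − (0.5)(-4.375) = 0.3125
Var(2P - Q) = (2)²·6.25 + (-1)²·0.234375 + 2·(2)·(-1)·0.3125 = 23.984375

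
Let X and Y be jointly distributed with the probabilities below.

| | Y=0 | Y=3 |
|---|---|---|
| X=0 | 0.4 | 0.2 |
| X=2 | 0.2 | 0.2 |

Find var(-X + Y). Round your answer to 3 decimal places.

2.640

E[X] = 0.8,  E[Y] = 1.2,  E[XY] = 1.2
var(X) = 1.6 − (0.8)² = 0.96;  var(Y) = 3.6 − (1.2)² = 2.16
cov(X,Y) = 1.2 − (0.8)(1.2) = 0.24
var(-X + Y) = (-1)²·0.96 + (1)²·2.16 + 2·(-1)·(1)·0.24 = 2.64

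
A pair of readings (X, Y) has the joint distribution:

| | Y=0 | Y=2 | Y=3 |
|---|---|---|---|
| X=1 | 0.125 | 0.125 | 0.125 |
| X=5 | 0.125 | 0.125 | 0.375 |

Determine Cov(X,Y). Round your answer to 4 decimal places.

0.5000

E[X] = 3.5,  E[Y] = 2
E[XY] = 7.5
Cov(X,Y) = E[XY] − E[X]E[Y] = 7.5 − (3.5)(2) = 0.5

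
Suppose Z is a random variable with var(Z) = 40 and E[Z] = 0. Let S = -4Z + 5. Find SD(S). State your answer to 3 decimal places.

25.298

var(-4Z + 5) = (-4)²·40 = 640
SD(S) = √640 ≈ 25.298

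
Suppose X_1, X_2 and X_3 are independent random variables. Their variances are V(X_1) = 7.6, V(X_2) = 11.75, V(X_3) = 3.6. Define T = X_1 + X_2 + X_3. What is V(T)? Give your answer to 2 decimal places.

22.95

By independence, V(T) = (1)²V(X_1) + (1)²V(X_2) + (1)²V(X_3)
= (1)²·7.6 + (1)²·11.75 + (1)²·3.6 = 22.95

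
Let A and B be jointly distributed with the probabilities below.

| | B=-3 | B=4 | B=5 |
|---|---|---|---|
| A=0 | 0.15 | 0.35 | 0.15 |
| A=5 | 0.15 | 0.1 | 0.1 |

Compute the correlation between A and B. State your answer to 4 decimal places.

-0.1868

E[A] = 1.75,  E[B] = 2.15
E[AB] = 2.25
cov(A,B) = E[AB] − E[A]E[B] = 2.25 − (1.75)(2.15) = -1.5125
V(A) = 5.6875,  V(B) = 11.5275
ρ = -1.5125 / √(5.6875·11.5275) ≈ -0.1868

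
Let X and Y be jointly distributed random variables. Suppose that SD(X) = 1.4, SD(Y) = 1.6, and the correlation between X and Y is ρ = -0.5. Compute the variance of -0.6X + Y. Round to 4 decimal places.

4.6096

V(X) = (1.4)² = 1.96;  V(Y) = (1.6)² = 2.56
cov(X,Y) = ρ·SD(X)·SD(Y) = -0.5·1.4·1.6 = -1.12
V(-0.6X + Y) = (-0.6)²·V(X) + (1)²·V(Y) + 2·(-0.6)·(1)·cov(X,Y)
= 0.36·1.96 + 1·2.56 + -1.2·-1.12 = 4.6096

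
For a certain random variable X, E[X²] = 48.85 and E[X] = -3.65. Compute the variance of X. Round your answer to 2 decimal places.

35.53

V(X) = 48.85 − (-3.65)² = 35.5275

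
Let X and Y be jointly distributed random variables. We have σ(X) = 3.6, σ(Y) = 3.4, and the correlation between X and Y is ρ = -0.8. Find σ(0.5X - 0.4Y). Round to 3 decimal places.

3.001

Var(X) = (3.6)² = 12.96;  Var(Y) = (3.4)² = 11.56
Cov(X,Y) = ρ·σ(X)·σ(Y) = -0.8·3.6·3.4 = -9.792
Var(0.5X - 0.4Y) = (0.5)²·Var(X) + (-0.4)²·Var(Y) + 2·(0.5)·(-0.4)·Cov(X,Y)
= 0.25·12.96 + 0.16·11.56 + -0.4·-9.792 = 9.0064
σ(0.5X - 0.4Y) = √9.0064 ≈ 3.001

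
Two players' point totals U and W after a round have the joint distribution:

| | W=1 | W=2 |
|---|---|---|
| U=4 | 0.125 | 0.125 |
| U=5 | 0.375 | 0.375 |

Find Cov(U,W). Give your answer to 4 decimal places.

0.0000

E[U] = 4.75,  E[W] = 1.5
E[UW] = 7.125
Cov(U,W) = E[UW] − E[U]E[W] = 7.125 − (4.75)(1.5) = 0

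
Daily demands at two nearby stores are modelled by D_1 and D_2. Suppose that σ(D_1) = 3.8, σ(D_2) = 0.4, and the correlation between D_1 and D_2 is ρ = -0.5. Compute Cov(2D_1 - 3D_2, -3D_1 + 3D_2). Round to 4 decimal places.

-99.4800

Var(D_1) = (3.8)² = 14.44;  Var(D_2) = (0.4)² = 0.16
Cov(D_1,D_2) = ρ·σ(D_1)·σ(D_2) = -0.5·3.8·0.4 = -0.76
Cov(2D_1 - 3D_2, -3D_1 + 3D_2) = (2)(-3)Var(D_1) + (-3)(3)Var(D_2) + [(2)(3) + (-3)(-3)]Cov(D_1,D_2)
= -6·14.44 + -9·0.16 + 15·-0.76 = -99.48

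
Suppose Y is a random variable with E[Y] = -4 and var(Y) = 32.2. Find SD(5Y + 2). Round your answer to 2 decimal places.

28.37

var(5Y + 2) = (5)²·32.2 = 805
SD(5Y + 2) = √805 ≈ 28.37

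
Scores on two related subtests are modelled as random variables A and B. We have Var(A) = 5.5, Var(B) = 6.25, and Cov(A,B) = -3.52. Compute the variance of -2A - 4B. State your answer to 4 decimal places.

65.6800

Var(-2A - 4B) = (-2)²·Var(A) + (-4)²·Var(B) + 2·(-2)·(-4)·Cov(A,B)
= 4·5.5 + 16·6.25 + 16·-3.52 = 65.68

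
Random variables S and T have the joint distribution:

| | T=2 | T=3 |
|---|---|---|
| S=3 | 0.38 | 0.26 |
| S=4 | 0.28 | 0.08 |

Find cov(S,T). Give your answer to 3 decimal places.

E[S] = 3.36,  E[T] = 2.34
E[ST] = 7.82
cov(S,T) = E[ST] − E[S]E[T] = 7.82 − (3.36)(2.34) = -0.0424

-0.042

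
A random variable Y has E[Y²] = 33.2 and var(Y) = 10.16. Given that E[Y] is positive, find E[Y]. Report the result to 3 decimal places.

4.800

(E[Y])² = E[Y²] − var(Y) = 33.2 − 10.16 = 23.04
E[Y] = √23.04 = 4.8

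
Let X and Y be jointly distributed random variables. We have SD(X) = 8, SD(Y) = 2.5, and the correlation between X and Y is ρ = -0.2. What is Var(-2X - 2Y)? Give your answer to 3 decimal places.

249.000

Var(X) = (8)² = 64;  Var(Y) = (2.5)² = 6.25
Cov(X,Y) = ρ·SD(X)·SD(Y) = -0.2·8·2.5 = -4
Var(-2X - 2Y) = (-2)²·Var(X) + (-2)²·Var(Y) + 2·(-2)·(-2)·Cov(X,Y)
= 4·64 + 4·6.25 + 8·-4 = 249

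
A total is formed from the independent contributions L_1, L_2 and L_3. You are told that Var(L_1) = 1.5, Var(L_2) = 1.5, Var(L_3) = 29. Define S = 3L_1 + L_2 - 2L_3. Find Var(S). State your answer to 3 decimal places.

131.000

By independence, Var(S) = (3)²Var(L_1) + (1)²Var(L_2) + (-2)²Var(L_3)
= (3)²·1.5 + (1)²·1.5 + (-2)²·29 = 131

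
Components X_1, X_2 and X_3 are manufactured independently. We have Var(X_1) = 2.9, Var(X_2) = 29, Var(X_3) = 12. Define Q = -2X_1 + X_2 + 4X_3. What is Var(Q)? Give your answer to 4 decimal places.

232.6000

By independence, Var(Q) = (-2)²Var(X_1) + (1)²Var(X_2) + (4)²Var(X_3)
= (-2)²·2.9 + (1)²·29 + (4)²·12 = 232.6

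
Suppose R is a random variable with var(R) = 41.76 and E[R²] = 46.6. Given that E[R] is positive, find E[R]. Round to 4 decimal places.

(E[R])² = E[R²] − var(R) = 46.6 − 41.76 = 4.84
E[R] = √4.84 = 2.2

2.2000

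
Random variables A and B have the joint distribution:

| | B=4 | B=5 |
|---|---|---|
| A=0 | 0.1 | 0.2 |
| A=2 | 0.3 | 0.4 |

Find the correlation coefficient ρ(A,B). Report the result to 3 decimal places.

-0.089

E[A] = 1.4,  E[B] = 4.6
E[AB] = 6.4
Cov(A,B) = E[AB] − E[A]E[B] = 6.4 − (1.4)(4.6) = -0.04
Var(A) = 0.84,  Var(B) = 0.24
ρ = -0.04 / √(0.84·0.24) ≈ -0.089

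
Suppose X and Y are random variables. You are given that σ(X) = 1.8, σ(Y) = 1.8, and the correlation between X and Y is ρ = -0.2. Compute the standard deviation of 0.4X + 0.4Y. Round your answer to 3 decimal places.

0.911

V(X) = (1.8)² = 3.24;  V(Y) = (1.8)² = 3.24
Cov(X,Y) = ρ·σ(X)·σ(Y) = -0.2·1.8·1.8 = -0.648
V(0.4X + 0.4Y) = (0.4)²·V(X) + (0.4)²·V(Y) + 2·(0.4)·(0.4)·Cov(X,Y)
= 0.16·3.24 + 0.16·3.24 + 0.32·-0.648 = 0.82944
σ(0.4X + 0.4Y) = √0.82944 ≈ 0.911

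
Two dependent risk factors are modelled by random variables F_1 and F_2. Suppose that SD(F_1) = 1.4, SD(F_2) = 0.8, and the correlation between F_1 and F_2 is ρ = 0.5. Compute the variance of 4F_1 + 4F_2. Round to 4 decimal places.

59.5200

V(F_1) = (1.4)² = 1.96;  V(F_2) = (0.8)² = 0.64
Cov(F_1,F_2) = ρ·SD(F_1)·SD(F_2) = 0.5·1.4·0.8 = 0.56
V(4F_1 + 4F_2) = (4)²·V(F_1) + (4)²·V(F_2) + 2·(4)·(4)·Cov(F_1,F_2)
= 16·1.96 + 16·0.64 + 32·0.56 = 59.52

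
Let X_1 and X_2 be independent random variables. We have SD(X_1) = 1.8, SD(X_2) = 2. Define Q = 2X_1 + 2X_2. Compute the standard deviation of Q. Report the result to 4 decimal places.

Var(X_1) = 3.24, Var(X_2) = 4
By independence, Var(Q) = (2)²Var(X_1) + (2)²Var(X_2)
= (2)²·3.24 + (2)²·4 = 28.96
SD(Q) = √28.96 ≈ 5.3814

5.3814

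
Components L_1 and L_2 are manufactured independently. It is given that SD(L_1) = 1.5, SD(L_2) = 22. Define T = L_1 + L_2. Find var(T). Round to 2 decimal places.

var(L_1) = 2.25, var(L_2) = 484
By independence, var(T) = (1)²var(L_1) + (1)²var(L_2)
= (1)²·2.25 + (1)²·484 = 486.25

486.25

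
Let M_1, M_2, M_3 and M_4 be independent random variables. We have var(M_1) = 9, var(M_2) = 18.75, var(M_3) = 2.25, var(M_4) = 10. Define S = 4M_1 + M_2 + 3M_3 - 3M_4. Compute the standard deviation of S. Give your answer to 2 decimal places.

By independence, var(S) = (4)²var(M_1) + (1)²var(M_2) + (3)²var(M_3) + (-3)²var(M_4)
= (4)²·9 + (1)²·18.75 + (3)²·2.25 + (-3)²·10 = 273
SD(S) = √273 ≈ 16.52

16.52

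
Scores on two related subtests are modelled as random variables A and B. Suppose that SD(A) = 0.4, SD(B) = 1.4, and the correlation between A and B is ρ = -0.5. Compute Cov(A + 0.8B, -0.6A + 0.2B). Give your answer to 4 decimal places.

V(A) = (0.4)² = 0.16;  V(B) = (1.4)² = 1.96
Cov(A,B) = ρ·SD(A)·SD(B) = -0.5·0.4·1.4 = -0.28
Cov(A + 0.8B, -0.6A + 0.2B) = (1)(-0.6)V(A) + (0.8)(0.2)V(B) + [(1)(0.2) + (0.8)(-0.6)]Cov(A,B)
= -0.6·0.16 + 0.16·1.96 + -0.28·-0.28 = 0.296

0.2960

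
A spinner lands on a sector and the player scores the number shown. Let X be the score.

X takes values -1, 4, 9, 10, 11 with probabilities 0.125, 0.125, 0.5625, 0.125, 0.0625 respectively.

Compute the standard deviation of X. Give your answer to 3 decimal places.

E[X] = (-1)(0.125) + (4)(0.125) + (9)(0.5625) + (10)(0.125) + (11)(0.0625) = 7.375
E[X²] = (-1)²(0.125) + (4)²(0.125) + (9)²(0.5625) + (10)²(0.125) + (11)²(0.0625) = 67.75
var(X) = E[X²] − (E[X])² = 67.75 − (7.375)² = 13.359375
σ(X) = √13.359375 ≈ 3.655

3.655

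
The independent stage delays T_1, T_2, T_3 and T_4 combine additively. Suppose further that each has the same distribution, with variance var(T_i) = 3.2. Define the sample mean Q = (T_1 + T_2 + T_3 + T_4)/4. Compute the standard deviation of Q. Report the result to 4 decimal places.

0.8944

By independence, var(Q) = (0.25)²var(T_1) + (0.25)²var(T_2) + (0.25)²var(T_3) + (0.25)²var(T_4)
= (0.25)²·3.2 + (0.25)²·3.2 + (0.25)²·3.2 + (0.25)²·3.2 = 0.8
SD(Q) = √0.8 ≈ 0.8944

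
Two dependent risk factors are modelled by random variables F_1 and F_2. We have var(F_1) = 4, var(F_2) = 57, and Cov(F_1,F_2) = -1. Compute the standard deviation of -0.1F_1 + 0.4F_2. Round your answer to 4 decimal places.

3.0397

var(-0.1F_1 + 0.4F_2) = (-0.1)²·var(F_1) + (0.4)²·var(F_2) + 2·(-0.1)·(0.4)·Cov(F_1,F_2)
= 0.01·4 + 0.16·57 + -0.08·-1 = 9.24
sd(-0.1F_1 + 0.4F_2) = √9.24 ≈ 3.0397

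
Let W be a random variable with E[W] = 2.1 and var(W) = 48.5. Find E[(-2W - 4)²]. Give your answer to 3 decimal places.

261.240

E[-2W - 4] = -2·2.1 − 4 = -8.2
var(-2W - 4) = (-2)²·48.5 = 194
E[(-2W - 4)²] = var((-2W - 4)) + (E[(-2W - 4)])² = 194 + (-8.2)² = 261.24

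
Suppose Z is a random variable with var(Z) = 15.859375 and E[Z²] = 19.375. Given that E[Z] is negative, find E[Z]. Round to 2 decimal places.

-1.88

(E[Z])² = E[Z²] − var(Z) = 19.375 − 15.859375 = 3.515625
E[Z] = −√3.515625 = -1.875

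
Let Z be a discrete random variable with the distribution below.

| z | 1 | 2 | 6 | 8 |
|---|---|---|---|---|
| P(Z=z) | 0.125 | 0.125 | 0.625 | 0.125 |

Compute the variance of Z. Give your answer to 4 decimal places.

4.8594

E[Z] = (1)(0.125) + (2)(0.125) + (6)(0.625) + (8)(0.125) = 5.125
E[Z²] = (1)²(0.125) + (2)²(0.125) + (6)²(0.625) + (8)²(0.125) = 31.125
var(Z) = E[Z²] − (E[Z])² = 31.125 − (5.125)² = 4.859375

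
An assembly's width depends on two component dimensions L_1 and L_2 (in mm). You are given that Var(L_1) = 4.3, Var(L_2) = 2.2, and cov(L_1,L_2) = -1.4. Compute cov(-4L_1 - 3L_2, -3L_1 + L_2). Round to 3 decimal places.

cov(-4L_1 - 3L_2, -3L_1 + L_2) = (-4)(-3)Var(L_1) + (-3)(1)Var(L_2) + [(-4)(1) + (-3)(-3)]cov(L_1,L_2)
= 12·4.3 + -3·2.2 + 5·-1.4 = 38

38.000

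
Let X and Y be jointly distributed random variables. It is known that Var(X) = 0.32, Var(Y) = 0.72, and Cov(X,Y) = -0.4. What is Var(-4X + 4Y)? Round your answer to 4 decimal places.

29.4400

Var(-4X + 4Y) = (-4)²·Var(X) + (4)²·Var(Y) + 2·(-4)·(4)·Cov(X,Y)
= 16·0.32 + 16·0.72 + -32·-0.4 = 29.44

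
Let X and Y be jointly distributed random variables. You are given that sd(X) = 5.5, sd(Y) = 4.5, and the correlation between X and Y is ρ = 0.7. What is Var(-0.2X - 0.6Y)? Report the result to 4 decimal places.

12.6580

Var(X) = (5.5)² = 30.25;  Var(Y) = (4.5)² = 20.25
Cov(X,Y) = ρ·sd(X)·sd(Y) = 0.7·5.5·4.5 = 17.325
Var(-0.2X - 0.6Y) = (-0.2)²·Var(X) + (-0.6)²·Var(Y) + 2·(-0.2)·(-0.6)·Cov(X,Y)
= 0.04·30.25 + 0.36·20.25 + 0.24·17.325 = 12.658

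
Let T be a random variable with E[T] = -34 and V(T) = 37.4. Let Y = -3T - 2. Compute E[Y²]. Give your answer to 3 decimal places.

E[-3T - 2] = -3·-34 − 2 = 100
V(-3T - 2) = (-3)²·37.4 = 336.6
E[Y²] = V(Y) + (E[Y])² = 336.6 + (100)² = 10336.6

10336.600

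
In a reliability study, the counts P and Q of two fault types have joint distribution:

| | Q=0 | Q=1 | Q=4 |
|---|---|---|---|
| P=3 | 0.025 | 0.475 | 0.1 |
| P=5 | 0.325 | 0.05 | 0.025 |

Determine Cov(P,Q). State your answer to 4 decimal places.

-0.5200

E[P] = 3.8,  E[Q] = 1.025
E[PQ] = 3.375
Cov(P,Q) = E[PQ] − E[P]E[Q] = 3.375 − (3.8)(1.025) = -0.52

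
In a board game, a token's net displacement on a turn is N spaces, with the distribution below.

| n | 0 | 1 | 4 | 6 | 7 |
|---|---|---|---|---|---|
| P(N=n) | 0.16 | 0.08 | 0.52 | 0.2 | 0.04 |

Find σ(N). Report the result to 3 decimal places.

2.076

E[N] = (0)(0.16) + (1)(0.08) + (4)(0.52) + (6)(0.2) + (7)(0.04) = 3.64
E[N²] = (0)²(0.16) + (1)²(0.08) + (4)²(0.52) + (6)²(0.2) + (7)²(0.04) = 17.56
Var(N) = E[N²] − (E[N])² = 17.56 − (3.64)² = 4.3104
σ(N) = √4.3104 ≈ 2.076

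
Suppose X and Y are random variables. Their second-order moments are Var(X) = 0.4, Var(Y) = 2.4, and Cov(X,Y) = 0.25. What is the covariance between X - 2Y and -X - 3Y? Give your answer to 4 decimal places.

Cov(X - 2Y, -X - 3Y) = (1)(-1)Var(X) + (-2)(-3)Var(Y) + [(1)(-3) + (-2)(-1)]Cov(X,Y)
= -1·0.4 + 6·2.4 + -1·0.25 = 13.75

13.7500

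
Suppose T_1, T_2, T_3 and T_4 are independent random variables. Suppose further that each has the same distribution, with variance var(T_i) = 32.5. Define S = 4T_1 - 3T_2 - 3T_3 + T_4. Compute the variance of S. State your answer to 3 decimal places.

1137.500

By independence, var(S) = (4)²var(T_1) + (-3)²var(T_2) + (-3)²var(T_3) + (1)²var(T_4)
= (4)²·32.5 + (-3)²·32.5 + (-3)²·32.5 + (1)²·32.5 = 1137.5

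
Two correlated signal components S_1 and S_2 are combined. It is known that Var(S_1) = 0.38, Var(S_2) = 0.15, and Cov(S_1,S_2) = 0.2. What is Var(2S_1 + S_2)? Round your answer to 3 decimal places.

Var(2S_1 + S_2) = (2)²·Var(S_1) + (1)²·Var(S_2) + 2·(2)·(1)·Cov(S_1,S_2)
= 4·0.38 + 1·0.15 + 4·0.2 = 2.47

2.470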